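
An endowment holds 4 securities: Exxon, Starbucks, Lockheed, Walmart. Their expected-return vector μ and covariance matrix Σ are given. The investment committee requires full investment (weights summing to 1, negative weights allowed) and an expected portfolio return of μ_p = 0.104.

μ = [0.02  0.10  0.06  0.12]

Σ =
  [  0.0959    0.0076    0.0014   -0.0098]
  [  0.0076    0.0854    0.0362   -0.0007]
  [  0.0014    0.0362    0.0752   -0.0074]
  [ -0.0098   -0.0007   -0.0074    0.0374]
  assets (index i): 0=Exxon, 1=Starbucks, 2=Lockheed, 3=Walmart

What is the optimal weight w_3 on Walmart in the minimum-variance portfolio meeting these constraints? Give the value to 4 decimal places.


x=Σ⁻¹μ = [0.4879  0.8493  0.7239  3.4955]
y=Σ⁻¹𝟙 = [13.2138  4.8915  13.9496  33.0521]
a=μᵀx=0.557589  b=𝟙ᵀx=5.556652  c=𝟙ᵀy=65.107023  D=ac−b²=5.426581
λ₁=(c·0.104−b)/D = (65.107023·0.104−5.556652)/5.426581 = 0.223802
λ₂=(a−b·0.104)/D = (0.557589−5.556652·0.104)/5.426581 = -0.003741
w* = 0.223802·x + -0.003741·y:
  w_0 = 0.223802·0.4879 + -0.003741·13.2138 = 0.0598  (Exxon)
  w_1 = 0.223802·0.8493 + -0.003741·4.8915 = 0.1718  (Starbucks)
  w_2 = 0.223802·0.7239 + -0.003741·13.9496 = 0.1098  (Lockheed)
  w_3 = 0.223802·3.4955 + -0.003741·33.0521 = 0.6586  (Walmart)
Σw_i=1.0000  μᵀw=0.1040
σ²=wᵀΣw=λ₁·μ_p+λ₂ = 0.223802·0.104 + -0.003741 = 0.019534 ≈ 0.0195

0.6586


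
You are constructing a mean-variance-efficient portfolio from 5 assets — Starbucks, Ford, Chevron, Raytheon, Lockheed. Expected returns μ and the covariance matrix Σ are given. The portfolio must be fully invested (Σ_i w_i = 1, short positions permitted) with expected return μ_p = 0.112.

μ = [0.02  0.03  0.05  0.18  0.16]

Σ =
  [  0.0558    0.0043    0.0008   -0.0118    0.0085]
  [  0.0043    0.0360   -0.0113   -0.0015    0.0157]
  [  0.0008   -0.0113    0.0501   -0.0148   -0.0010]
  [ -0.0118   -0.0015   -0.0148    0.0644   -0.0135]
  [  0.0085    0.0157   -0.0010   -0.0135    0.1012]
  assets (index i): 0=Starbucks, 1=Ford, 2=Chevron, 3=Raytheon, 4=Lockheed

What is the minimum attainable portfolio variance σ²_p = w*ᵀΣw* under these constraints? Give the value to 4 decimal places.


0.0108

p=Σ⁻¹μ = [0.7946  0.7974  2.3579  3.9067  1.9350]
q=Σ⁻¹𝟙 = [19.9342  34.9922  36.5026  29.8779  7.1249]
a=μᵀp=1.170518  b=𝟙ᵀp=9.791582  c=𝟙ᵀq=128.431819  D=ac−b²=54.456640
λ₁=(c·0.112−b)/D = (128.431819·0.112−9.791582)/54.456640 = 0.084338
λ₂=(a−b·0.112)/D = (1.170518−9.791582·0.112)/54.456640 = 0.001356
w* = 0.084338·p + 0.001356·q:
  w_0 = 0.084338·0.7946 + 0.001356·19.9342 = 0.0940  (Starbucks)
  w_1 = 0.084338·0.7974 + 0.001356·34.9922 = 0.1147  (Ford)
  w_2 = 0.084338·2.3579 + 0.001356·36.5026 = 0.2484  (Chevron)
  w_3 = 0.084338·3.9067 + 0.001356·29.8779 = 0.3700  (Raytheon)
  w_4 = 0.084338·1.9350 + 0.001356·7.1249 = 0.1729  (Lockheed)
Σw_i=1.0000  μᵀw=0.1120
σ²=wᵀΣw=λ₁·μ_p+λ₂ = 0.084338·0.112 + 0.001356 = 0.010802 ≈ 0.0108


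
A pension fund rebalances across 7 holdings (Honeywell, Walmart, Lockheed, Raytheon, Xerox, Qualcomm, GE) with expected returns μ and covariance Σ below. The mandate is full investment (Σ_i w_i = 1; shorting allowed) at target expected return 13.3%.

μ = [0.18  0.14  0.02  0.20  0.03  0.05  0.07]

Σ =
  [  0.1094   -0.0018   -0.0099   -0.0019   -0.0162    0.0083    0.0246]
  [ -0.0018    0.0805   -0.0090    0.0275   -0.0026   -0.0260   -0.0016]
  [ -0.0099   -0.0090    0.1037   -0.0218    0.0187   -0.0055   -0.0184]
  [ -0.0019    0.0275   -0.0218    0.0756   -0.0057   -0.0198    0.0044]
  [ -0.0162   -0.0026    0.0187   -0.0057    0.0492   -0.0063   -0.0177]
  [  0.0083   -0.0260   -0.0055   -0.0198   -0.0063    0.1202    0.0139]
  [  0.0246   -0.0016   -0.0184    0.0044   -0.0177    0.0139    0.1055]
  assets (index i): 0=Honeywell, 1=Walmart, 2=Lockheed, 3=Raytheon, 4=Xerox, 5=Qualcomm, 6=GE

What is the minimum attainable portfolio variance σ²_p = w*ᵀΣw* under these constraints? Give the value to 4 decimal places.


0.0144

g=Σ⁻¹μ = [1.8554  1.3275  0.9395  2.8684  1.5570  1.1249  0.4082]
h=Σ⁻¹𝟙 = [11.3346  13.9074  13.3923  17.4429  27.6472  14.1587  11.4279]
a=μᵀg=1.243831  b=𝟙ᵀg=10.080974  c=𝟙ᵀh=109.310792  D=ac−b²=34.338142
λ₁=(c·0.133−b)/D = (109.310792·0.133−10.080974)/34.338142 = 0.129808
λ₂=(a−b·0.133)/D = (1.243831−10.080974·0.133)/34.338142 = -0.002823
w* = 0.129808·g + -0.002823·h:
  w_0 = 0.129808·1.8554 + -0.002823·11.3346 = 0.2089  (Honeywell)
  w_1 = 0.129808·1.3275 + -0.002823·13.9074 = 0.1331  (Walmart)
  w_2 = 0.129808·0.9395 + -0.002823·13.3923 = 0.0842  (Lockheed)
  w_3 = 0.129808·2.8684 + -0.002823·17.4429 = 0.3231  (Raytheon)
  w_4 = 0.129808·1.5570 + -0.002823·27.6472 = 0.1241  (Xerox)
  w_5 = 0.129808·1.1249 + -0.002823·14.1587 = 0.1060  (Qualcomm)
  w_6 = 0.129808·0.4082 + -0.002823·11.4279 = 0.0207  (GE)
Σw_i=1.0000  μᵀw=0.1330
σ²=wᵀΣw=λ₁·μ_p+λ₂ = 0.129808·0.133 + -0.002823 = 0.014441 ≈ 0.0144


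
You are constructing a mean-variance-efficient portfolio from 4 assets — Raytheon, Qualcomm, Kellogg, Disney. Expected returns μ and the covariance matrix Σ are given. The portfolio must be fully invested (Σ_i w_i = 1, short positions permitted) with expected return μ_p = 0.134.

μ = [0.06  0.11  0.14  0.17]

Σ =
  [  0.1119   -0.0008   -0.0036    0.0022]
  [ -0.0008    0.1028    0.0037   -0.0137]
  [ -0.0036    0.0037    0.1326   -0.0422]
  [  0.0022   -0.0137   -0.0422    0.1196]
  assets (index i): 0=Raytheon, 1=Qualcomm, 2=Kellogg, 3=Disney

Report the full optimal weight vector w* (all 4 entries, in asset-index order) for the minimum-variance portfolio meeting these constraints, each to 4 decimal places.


u=Σ⁻¹μ = [0.5583  1.3013  1.7249  2.1688]
v=Σ⁻¹𝟙 = [9.1285  11.1918  11.8198  13.6458]
a=μᵀu=0.786829  b=𝟙ᵀu=5.753375  c=𝟙ᵀv=45.785985  D=ac−b²=2.924409
λ₁=(c·0.134−b)/D = (45.785985·0.134−5.753375)/2.924409 = 0.130607
λ₂=(a−b·0.134)/D = (0.786829−5.753375·0.134)/2.924409 = 0.005429
w* = 0.130607·u + 0.005429·v:
  w_0 = 0.130607·0.5583 + 0.005429·9.1285 = 0.1225  (Raytheon)
  w_1 = 0.130607·1.3013 + 0.005429·11.1918 = 0.2307  (Qualcomm)
  w_2 = 0.130607·1.7249 + 0.005429·11.8198 = 0.2895  (Kellogg)
  w_3 = 0.130607·2.1688 + 0.005429·13.6458 = 0.3573  (Disney)
Σw_i=1.0000  μᵀw=0.1340
σ²=wᵀΣw=λ₁·μ_p+λ₂ = 0.130607·0.134 + 0.005429 = 0.022930 ≈ 0.0229

0.1225  0.2307  0.2895  0.3573


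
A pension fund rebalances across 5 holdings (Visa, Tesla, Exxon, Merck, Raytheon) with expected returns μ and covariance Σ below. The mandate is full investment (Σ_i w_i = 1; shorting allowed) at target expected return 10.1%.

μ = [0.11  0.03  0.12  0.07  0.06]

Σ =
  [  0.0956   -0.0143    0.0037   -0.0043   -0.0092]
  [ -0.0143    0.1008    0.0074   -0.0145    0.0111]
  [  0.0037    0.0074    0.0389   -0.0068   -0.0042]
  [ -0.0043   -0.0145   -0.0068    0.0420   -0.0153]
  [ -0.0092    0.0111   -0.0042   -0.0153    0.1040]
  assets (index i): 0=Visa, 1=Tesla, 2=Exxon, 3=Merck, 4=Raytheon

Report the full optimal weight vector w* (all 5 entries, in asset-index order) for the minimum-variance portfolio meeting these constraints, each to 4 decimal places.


u=Σ⁻¹μ = [1.3463  0.5277  3.5130  3.0010  1.2231]
v=Σ⁻¹𝟙 = [14.8078  13.8486  30.6688  41.1712  16.7427]
a=μᵀu=0.868942  b=𝟙ᵀu=9.611116  c=𝟙ᵀv=117.239098  D=ac−b²=9.500450
λ₁=(c·0.101−b)/D = (117.239098·0.101−9.611116)/9.500450 = 0.234729
λ₂=(a−b·0.101)/D = (0.868942−9.611116·0.101)/9.500450 = -0.010713
w* = 0.234729·u + -0.010713·v:
  w_0 = 0.234729·1.3463 + -0.010713·14.8078 = 0.1574  (Visa)
  w_1 = 0.234729·0.5277 + -0.010713·13.8486 = -0.0245  (Tesla)
  w_2 = 0.234729·3.5130 + -0.010713·30.6688 = 0.4961  (Exxon)
  w_3 = 0.234729·3.0010 + -0.010713·41.1712 = 0.2633  (Merck)
  w_4 = 0.234729·1.2231 + -0.010713·16.7427 = 0.1077  (Raytheon)
Σw_i=1.0000  μᵀw=0.1010
σ²=wᵀΣw=λ₁·μ_p+λ₂ = 0.234729·0.101 + -0.010713 = 0.012994 ≈ 0.0130

0.1574  -0.0245  0.4961  0.2633  0.1077


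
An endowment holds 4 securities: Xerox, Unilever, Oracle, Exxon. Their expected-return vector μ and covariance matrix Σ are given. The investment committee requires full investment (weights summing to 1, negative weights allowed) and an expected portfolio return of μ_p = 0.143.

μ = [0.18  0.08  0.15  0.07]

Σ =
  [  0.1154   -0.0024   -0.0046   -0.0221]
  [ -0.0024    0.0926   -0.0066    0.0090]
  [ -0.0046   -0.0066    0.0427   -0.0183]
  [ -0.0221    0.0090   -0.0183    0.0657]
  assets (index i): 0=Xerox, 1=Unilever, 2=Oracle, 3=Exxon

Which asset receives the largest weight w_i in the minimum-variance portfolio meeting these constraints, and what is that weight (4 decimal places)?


x=Σ⁻¹μ = [2.4079  0.9917  5.3043  3.2170]
y=Σ⁻¹𝟙 = [16.2850  11.1199  39.8697  30.2806]
a=μᵀx=1.533604  b=𝟙ᵀx=11.920991  c=𝟙ᵀy=97.555194  D=ac−b²=7.500987
λ₁=(c·0.143−b)/D = (97.555194·0.143−11.920991)/7.500987 = 0.270551
λ₂=(a−b·0.143)/D = (1.533604−11.920991·0.143)/7.500987 = -0.022810
w* = 0.270551·x + -0.022810·y:
  w_0 = 0.270551·2.4079 + -0.022810·16.2850 = 0.2800  (Xerox)
  w_1 = 0.270551·0.9917 + -0.022810·11.1199 = 0.0147  (Unilever)
  w_2 = 0.270551·5.3043 + -0.022810·39.8697 = 0.5257  (Oracle)
  w_3 = 0.270551·3.2170 + -0.022810·30.2806 = 0.1797  (Exxon)
Σw_i=1.0000  μᵀw=0.1430
σ²=wᵀΣw=λ₁·μ_p+λ₂ = 0.270551·0.143 + -0.022810 = 0.015879 ≈ 0.0159

Oracle (0.5257)


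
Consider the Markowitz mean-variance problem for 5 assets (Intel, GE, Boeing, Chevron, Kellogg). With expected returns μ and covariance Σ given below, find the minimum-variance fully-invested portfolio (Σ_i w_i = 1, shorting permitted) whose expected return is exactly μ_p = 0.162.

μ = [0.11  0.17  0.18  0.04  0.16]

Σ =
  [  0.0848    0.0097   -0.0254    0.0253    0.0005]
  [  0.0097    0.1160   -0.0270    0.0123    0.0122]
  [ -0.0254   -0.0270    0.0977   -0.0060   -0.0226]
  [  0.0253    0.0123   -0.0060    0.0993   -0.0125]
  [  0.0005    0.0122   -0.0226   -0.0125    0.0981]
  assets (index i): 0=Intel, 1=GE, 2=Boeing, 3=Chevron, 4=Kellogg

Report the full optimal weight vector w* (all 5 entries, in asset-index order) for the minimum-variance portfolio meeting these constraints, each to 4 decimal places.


u=Σ⁻¹μ = [2.0523  1.8406  3.3998  0.1333  2.1918]
v=Σ⁻¹𝟙 = [14.2631  9.7853  20.5590  8.3171  14.7001]
a=μᵀu=1.506636  b=𝟙ᵀu=9.617765  c=𝟙ᵀv=67.624626  D=ac−b²=9.384298
λ₁=(c·0.162−b)/D = (67.624626·0.162−9.617765)/9.384298 = 0.142517
λ₂=(a−b·0.162)/D = (1.506636−9.617765·0.162)/9.384298 = -0.005482
w* = 0.142517·u + -0.005482·v:
  w_0 = 0.142517·2.0523 + -0.005482·14.2631 = 0.2143  (Intel)
  w_1 = 0.142517·1.8406 + -0.005482·9.7853 = 0.2087  (GE)
  w_2 = 0.142517·3.3998 + -0.005482·20.5590 = 0.3718  (Boeing)
  w_3 = 0.142517·0.1333 + -0.005482·8.3171 = -0.0266  (Chevron)
  w_4 = 0.142517·2.1918 + -0.005482·14.7001 = 0.2318  (Kellogg)
Σw_i=1.0000  μᵀw=0.1620
σ²=wᵀΣw=λ₁·μ_p+λ₂ = 0.142517·0.162 + -0.005482 = 0.017606 ≈ 0.0176

0.2143  0.2087  0.3718  -0.0266  0.2318


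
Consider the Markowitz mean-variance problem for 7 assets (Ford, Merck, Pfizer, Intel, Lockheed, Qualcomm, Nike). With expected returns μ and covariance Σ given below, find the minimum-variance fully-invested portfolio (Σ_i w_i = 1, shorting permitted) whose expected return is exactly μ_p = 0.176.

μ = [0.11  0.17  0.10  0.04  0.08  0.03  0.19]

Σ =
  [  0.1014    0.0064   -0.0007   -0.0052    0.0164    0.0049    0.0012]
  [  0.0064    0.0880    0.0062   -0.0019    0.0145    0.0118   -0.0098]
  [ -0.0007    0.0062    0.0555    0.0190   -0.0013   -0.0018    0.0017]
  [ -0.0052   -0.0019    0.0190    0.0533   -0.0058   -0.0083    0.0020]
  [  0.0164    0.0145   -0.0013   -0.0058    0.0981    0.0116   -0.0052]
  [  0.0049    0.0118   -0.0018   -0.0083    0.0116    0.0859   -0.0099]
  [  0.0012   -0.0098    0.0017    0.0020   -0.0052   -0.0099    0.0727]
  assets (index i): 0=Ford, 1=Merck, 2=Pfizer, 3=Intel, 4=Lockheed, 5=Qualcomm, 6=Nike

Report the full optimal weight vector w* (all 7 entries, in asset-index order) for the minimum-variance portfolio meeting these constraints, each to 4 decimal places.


u=Σ⁻¹μ = [0.8528  1.9681  1.3857  0.4155  0.5363  0.3622  2.9086]
v=Σ⁻¹𝟙 = [8.1808  9.1860  10.9552  18.2219  8.0581  12.7060  16.4076]
a=μᵀu=1.189970  b=𝟙ᵀu=8.429150  c=𝟙ᵀv=83.715373  D=ac−b²=28.568253
λ₁=(c·0.176−b)/D = (83.715373·0.176−8.429150)/28.568253 = 0.220691
λ₂=(a−b·0.176)/D = (1.189970−8.429150·0.176)/28.568253 = -0.010276
w* = 0.220691·u + -0.010276·v:
  w_0 = 0.220691·0.8528 + -0.010276·8.1808 = 0.1041  (Ford)
  w_1 = 0.220691·1.9681 + -0.010276·9.1860 = 0.3400  (Merck)
  w_2 = 0.220691·1.3857 + -0.010276·10.9552 = 0.1932  (Pfizer)
  w_3 = 0.220691·0.4155 + -0.010276·18.2219 = -0.0955  (Intel)
  w_4 = 0.220691·0.5363 + -0.010276·8.0581 = 0.0356  (Lockheed)
  w_5 = 0.220691·0.3622 + -0.010276·12.7060 = -0.0506  (Qualcomm)
  w_6 = 0.220691·2.9086 + -0.010276·16.4076 = 0.4733  (Nike)
Σw_i=1.0000  μᵀw=0.1760
σ²=wᵀΣw=λ₁·μ_p+λ₂ = 0.220691·0.176 + -0.010276 = 0.028566 ≈ 0.0286

0.1041  0.3400  0.1932  -0.0955  0.0356  -0.0506  0.4733


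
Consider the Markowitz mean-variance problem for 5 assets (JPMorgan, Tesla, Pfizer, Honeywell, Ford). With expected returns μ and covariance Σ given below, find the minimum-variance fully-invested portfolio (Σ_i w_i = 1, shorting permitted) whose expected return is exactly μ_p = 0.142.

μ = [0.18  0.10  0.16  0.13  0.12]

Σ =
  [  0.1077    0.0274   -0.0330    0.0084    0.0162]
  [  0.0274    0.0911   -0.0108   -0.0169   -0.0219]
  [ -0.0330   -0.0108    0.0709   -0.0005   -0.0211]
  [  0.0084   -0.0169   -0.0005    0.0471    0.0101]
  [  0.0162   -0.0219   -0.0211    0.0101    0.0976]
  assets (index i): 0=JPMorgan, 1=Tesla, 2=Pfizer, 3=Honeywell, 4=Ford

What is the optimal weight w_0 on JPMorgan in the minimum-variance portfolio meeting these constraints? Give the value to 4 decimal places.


u=Σ⁻¹μ = [1.8956  1.9871  4.0411  2.7600  1.9488]
v=Σ⁻¹𝟙 = [7.7437  20.1216  25.8847  23.7831  16.6104]
a=μᵀu=1.779154  b=𝟙ᵀu=12.632637  c=𝟙ᵀv=94.143562  D=ac−b²=7.912351
λ₁=(c·0.142−b)/D = (94.143562·0.142−12.632637)/7.912351 = 0.092987
λ₂=(a−b·0.142)/D = (1.779154−12.632637·0.142)/7.912351 = -0.001855
w* = 0.092987·u + -0.001855·v:
  w_0 = 0.092987·1.8956 + -0.001855·7.7437 = 0.1619  (JPMorgan)
  w_1 = 0.092987·1.9871 + -0.001855·20.1216 = 0.1474  (Tesla)
  w_2 = 0.092987·4.0411 + -0.001855·25.8847 = 0.3277  (Pfizer)
  w_3 = 0.092987·2.7600 + -0.001855·23.7831 = 0.2125  (Honeywell)
  w_4 = 0.092987·1.9488 + -0.001855·16.6104 = 0.1504  (Ford)
Σw_i=1.0000  μᵀw=0.1420
σ²=wᵀΣw=λ₁·μ_p+λ₂ = 0.092987·0.142 + -0.001855 = 0.011349 ≈ 0.0113

0.1619


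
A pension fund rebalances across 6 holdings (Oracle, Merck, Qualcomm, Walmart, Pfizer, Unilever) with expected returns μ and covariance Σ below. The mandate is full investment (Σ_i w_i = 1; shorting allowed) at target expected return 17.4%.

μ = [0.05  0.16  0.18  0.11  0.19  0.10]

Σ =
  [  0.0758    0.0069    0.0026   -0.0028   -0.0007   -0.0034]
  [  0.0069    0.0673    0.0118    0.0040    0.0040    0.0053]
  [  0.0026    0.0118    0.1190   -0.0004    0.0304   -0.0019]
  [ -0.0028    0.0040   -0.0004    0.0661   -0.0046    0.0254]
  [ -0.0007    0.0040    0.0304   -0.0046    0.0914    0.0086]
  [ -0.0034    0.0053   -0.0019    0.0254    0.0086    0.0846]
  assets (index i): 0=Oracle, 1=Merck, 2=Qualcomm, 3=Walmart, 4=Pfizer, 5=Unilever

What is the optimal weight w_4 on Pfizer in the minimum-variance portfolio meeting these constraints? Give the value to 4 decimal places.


g=Σ⁻¹μ = [0.5464  1.9372  0.8771  1.5155  1.7385  0.4706]
h=Σ⁻¹𝟙 = [12.9136  10.8204  4.9223  12.9965  8.9281  6.9624]
a=μᵀg=1.039210  b=𝟙ᵀg=7.085157  c=𝟙ᵀh=57.543352  D=ac−b²=9.600171
λ₁=(c·0.174−b)/D = (57.543352·0.174−7.085157)/9.600171 = 0.304931
λ₂=(a−b·0.174)/D = (1.039210−7.085157·0.174)/9.600171 = -0.020167
w* = 0.304931·g + -0.020167·h:
  w_0 = 0.304931·0.5464 + -0.020167·12.9136 = -0.0938  (Oracle)
  w_1 = 0.304931·1.9372 + -0.020167·10.8204 = 0.3725  (Merck)
  w_2 = 0.304931·0.8771 + -0.020167·4.9223 = 0.1682  (Qualcomm)
  w_3 = 0.304931·1.5155 + -0.020167·12.9965 = 0.2000  (Walmart)
  w_4 = 0.304931·1.7385 + -0.020167·8.9281 = 0.3501  (Pfizer)
  w_5 = 0.304931·0.4706 + -0.020167·6.9624 = 0.0031  (Unilever)
Σw_i=1.0000  μᵀw=0.1740
σ²=wᵀΣw=λ₁·μ_p+λ₂ = 0.304931·0.174 + -0.020167 = 0.032891 ≈ 0.0329

0.3501


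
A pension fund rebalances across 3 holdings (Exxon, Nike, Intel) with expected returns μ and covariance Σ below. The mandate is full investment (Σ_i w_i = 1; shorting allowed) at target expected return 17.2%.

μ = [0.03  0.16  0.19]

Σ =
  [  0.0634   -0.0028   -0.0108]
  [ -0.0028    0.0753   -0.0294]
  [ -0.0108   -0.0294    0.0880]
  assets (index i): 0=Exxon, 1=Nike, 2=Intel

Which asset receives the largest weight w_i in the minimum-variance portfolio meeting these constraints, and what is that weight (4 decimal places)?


Intel (0.4909)

p=Σ⁻¹μ = [1.2236  3.5328  3.4895]
q=Σ⁻¹𝟙 = [20.3962  22.3709  21.3407]
a=μᵀp=1.264966  b=𝟙ᵀp=8.245958  c=𝟙ᵀq=64.107755  D=ac−b²=13.098316
λ₁=(c·0.172−b)/D = (64.107755·0.172−8.245958)/13.098316 = 0.212285
λ₂=(a−b·0.172)/D = (1.264966−8.245958·0.172)/13.098316 = -0.011707
w* = 0.212285·p + -0.011707·q:
  w_0 = 0.212285·1.2236 + -0.011707·20.3962 = 0.0210  (Exxon)
  w_1 = 0.212285·3.5328 + -0.011707·22.3709 = 0.4881  (Nike)
  w_2 = 0.212285·3.4895 + -0.011707·21.3407 = 0.4909  (Intel)
Σw_i=1.0000  μᵀw=0.1720
σ²=wᵀΣw=λ₁·μ_p+λ₂ = 0.212285·0.172 + -0.011707 = 0.024806 ≈ 0.0248


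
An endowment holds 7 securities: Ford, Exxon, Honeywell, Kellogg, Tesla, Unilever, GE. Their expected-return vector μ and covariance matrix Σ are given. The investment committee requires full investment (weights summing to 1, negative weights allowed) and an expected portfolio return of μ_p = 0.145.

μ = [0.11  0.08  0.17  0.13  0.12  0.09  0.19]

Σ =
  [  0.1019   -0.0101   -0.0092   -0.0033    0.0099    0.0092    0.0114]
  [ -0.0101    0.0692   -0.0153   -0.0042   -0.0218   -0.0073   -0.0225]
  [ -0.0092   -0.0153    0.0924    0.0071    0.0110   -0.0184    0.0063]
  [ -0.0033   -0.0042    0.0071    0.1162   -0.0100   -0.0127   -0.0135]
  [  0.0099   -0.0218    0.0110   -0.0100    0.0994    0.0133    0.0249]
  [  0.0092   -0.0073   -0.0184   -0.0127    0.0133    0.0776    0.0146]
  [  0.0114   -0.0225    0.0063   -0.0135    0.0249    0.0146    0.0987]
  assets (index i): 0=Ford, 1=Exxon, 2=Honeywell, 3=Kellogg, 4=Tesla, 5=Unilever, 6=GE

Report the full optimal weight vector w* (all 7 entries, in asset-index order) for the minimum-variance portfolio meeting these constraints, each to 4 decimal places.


0.0702  0.1720  0.2482  0.1366  0.0307  0.0516  0.2908

u=Σ⁻¹μ = [1.1889  3.1013  2.4122  1.6143  0.9271  1.5943  2.0918]
v=Σ⁻¹𝟙 = [10.9534  29.0996  17.1502  12.8898  9.6947  16.7235  11.2490]
a=μᵀu=1.650990  b=𝟙ᵀu=12.929851  c=𝟙ᵀv=107.760307  D=ac−b²=10.730096
λ₁=(c·0.145−b)/D = (107.760307·0.145−12.929851)/10.730096 = 0.251199
λ₂=(a−b·0.145)/D = (1.650990−12.929851·0.145)/10.730096 = -0.020861
w* = 0.251199·u + -0.020861·v:
  w_0 = 0.251199·1.1889 + -0.020861·10.9534 = 0.0702  (Ford)
  w_1 = 0.251199·3.1013 + -0.020861·29.0996 = 0.1720  (Exxon)
  w_2 = 0.251199·2.4122 + -0.020861·17.1502 = 0.2482  (Honeywell)
  w_3 = 0.251199·1.6143 + -0.020861·12.8898 = 0.1366  (Kellogg)
  w_4 = 0.251199·0.9271 + -0.020861·9.6947 = 0.0307  (Tesla)
  w_5 = 0.251199·1.5943 + -0.020861·16.7235 = 0.0516  (Unilever)
  w_6 = 0.251199·2.0918 + -0.020861·11.2490 = 0.2908  (GE)
Σw_i=1.0000  μᵀw=0.1450
σ²=wᵀΣw=λ₁·μ_p+λ₂ = 0.251199·0.145 + -0.020861 = 0.015563 ≈ 0.0156


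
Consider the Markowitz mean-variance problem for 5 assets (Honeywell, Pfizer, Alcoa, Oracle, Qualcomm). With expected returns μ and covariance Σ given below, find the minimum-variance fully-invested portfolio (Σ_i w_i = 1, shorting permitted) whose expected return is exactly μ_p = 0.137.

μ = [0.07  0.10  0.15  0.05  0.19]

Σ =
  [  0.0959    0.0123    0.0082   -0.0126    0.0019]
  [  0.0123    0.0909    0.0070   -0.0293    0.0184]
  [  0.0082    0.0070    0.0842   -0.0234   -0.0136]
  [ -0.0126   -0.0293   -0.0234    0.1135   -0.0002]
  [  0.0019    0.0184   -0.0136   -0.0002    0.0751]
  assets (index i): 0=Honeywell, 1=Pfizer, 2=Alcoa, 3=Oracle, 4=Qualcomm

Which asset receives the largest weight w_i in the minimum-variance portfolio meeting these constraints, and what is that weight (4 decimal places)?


x=Σ⁻¹μ = [0.5358  0.6509  2.4560  1.1793  2.8048]
y=Σ⁻¹𝟙 = [9.4534  10.9124  16.7119  16.1462  13.4722]
a=μᵀx=1.062872  b=𝟙ᵀx=7.626787  c=𝟙ᵀy=66.696128  D=ac−b²=12.721543
λ₁=(c·0.137−b)/D = (66.696128·0.137−7.626787)/12.721543 = 0.118742
λ₂=(a−b·0.137)/D = (1.062872−7.626787·0.137)/12.721543 = 0.001415
w* = 0.118742·x + 0.001415·y:
  w_0 = 0.118742·0.5358 + 0.001415·9.4534 = 0.0770  (Honeywell)
  w_1 = 0.118742·0.6509 + 0.001415·10.9124 = 0.0927  (Pfizer)
  w_2 = 0.118742·2.4560 + 0.001415·16.7119 = 0.3153  (Alcoa)
  w_3 = 0.118742·1.1793 + 0.001415·16.1462 = 0.1629  (Oracle)
  w_4 = 0.118742·2.8048 + 0.001415·13.4722 = 0.3521  (Qualcomm)
Σw_i=1.0000  μᵀw=0.1370
σ²=wᵀΣw=λ₁·μ_p+λ₂ = 0.118742·0.137 + 0.001415 = 0.017683 ≈ 0.0177

Qualcomm (0.3521)


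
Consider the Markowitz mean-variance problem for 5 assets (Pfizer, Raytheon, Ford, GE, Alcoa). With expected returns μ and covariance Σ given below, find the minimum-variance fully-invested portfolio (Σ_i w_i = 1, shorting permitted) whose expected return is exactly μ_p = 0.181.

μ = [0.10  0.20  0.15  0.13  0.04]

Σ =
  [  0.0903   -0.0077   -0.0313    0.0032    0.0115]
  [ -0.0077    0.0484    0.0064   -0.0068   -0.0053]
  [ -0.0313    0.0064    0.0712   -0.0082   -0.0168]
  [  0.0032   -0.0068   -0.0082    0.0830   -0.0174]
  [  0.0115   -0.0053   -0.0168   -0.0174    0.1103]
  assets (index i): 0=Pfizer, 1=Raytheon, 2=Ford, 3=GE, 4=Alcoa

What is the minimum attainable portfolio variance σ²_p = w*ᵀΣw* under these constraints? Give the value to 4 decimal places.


g=Σ⁻¹μ = [2.4058  4.5506  3.3231  2.4304  1.2200]
h=Σ⁻¹𝟙 = [19.6664  24.6659  26.2620  19.0946  15.2132]
a=μᵀg=2.013920  b=𝟙ᵀg=13.929932  c=𝟙ᵀh=104.901994  D=ac−b²=17.221202
λ₁=(c·0.181−b)/D = (104.901994·0.181−13.929932)/17.221202 = 0.293669
λ₂=(a−b·0.181)/D = (2.013920−13.929932·0.181)/17.221202 = -0.029464
w* = 0.293669·g + -0.029464·h:
  w_0 = 0.293669·2.4058 + -0.029464·19.6664 = 0.1271  (Pfizer)
  w_1 = 0.293669·4.5506 + -0.029464·24.6659 = 0.6096  (Raytheon)
  w_2 = 0.293669·3.3231 + -0.029464·26.2620 = 0.2021  (Ford)
  w_3 = 0.293669·2.4304 + -0.029464·19.0946 = 0.1511  (GE)
  w_4 = 0.293669·1.2200 + -0.029464·15.2132 = -0.0900  (Alcoa)
Σw_i=1.0000  μᵀw=0.1810
σ²=wᵀΣw=λ₁·μ_p+λ₂ = 0.293669·0.181 + -0.029464 = 0.023690 ≈ 0.0237

0.0237


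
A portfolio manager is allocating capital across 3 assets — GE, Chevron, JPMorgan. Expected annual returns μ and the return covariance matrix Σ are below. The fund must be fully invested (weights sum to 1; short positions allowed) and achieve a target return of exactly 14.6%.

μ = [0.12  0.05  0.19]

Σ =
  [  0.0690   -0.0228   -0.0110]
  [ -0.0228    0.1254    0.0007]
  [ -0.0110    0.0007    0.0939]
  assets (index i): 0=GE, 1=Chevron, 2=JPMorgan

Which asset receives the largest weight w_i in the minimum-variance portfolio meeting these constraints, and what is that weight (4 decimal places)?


g=Σ⁻¹μ = [2.3753  0.8178  2.2956]
h=Σ⁻¹𝟙 = [20.3940  11.6102  12.9521]
a=μᵀg=0.762090  b=𝟙ᵀg=5.488697  c=𝟙ᵀh=44.956326  D=ac−b²=4.134974
λ₁=(c·0.146−b)/D = (44.956326·0.146−5.488697)/4.134974 = 0.259960
λ₂=(a−b·0.146)/D = (0.762090−5.488697·0.146)/4.134974 = -0.009495
w* = 0.259960·g + -0.009495·h:
  w_0 = 0.259960·2.3753 + -0.009495·20.3940 = 0.4239  (GE)
  w_1 = 0.259960·0.8178 + -0.009495·11.6102 = 0.1024  (Chevron)
  w_2 = 0.259960·2.2956 + -0.009495·12.9521 = 0.4738  (JPMorgan)
Σw_i=1.0000  μᵀw=0.1460
σ²=wᵀΣw=λ₁·μ_p+λ₂ = 0.259960·0.146 + -0.009495 = 0.028460 ≈ 0.0285

JPMorgan (0.4738)


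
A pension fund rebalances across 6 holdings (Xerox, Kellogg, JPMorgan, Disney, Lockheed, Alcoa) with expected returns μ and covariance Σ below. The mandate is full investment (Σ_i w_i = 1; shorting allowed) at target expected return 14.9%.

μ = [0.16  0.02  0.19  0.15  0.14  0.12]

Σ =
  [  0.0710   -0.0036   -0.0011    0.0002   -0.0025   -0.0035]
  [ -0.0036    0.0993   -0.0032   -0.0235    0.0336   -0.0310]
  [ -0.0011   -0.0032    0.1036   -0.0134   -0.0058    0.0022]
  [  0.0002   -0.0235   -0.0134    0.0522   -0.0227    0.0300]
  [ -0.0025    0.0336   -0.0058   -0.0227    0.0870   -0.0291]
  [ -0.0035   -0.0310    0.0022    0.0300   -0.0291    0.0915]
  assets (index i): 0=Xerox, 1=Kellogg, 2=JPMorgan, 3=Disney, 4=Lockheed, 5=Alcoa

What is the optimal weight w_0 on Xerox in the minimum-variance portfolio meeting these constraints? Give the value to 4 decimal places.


g=Σ⁻¹μ = [2.4826  0.7455  2.6334  4.6190  3.1339  1.0780]
h=Σ⁻¹𝟙 = [16.3265  15.9719  15.1868  31.3826  19.1427  12.3982]
a=μᵀg=2.173414  b=𝟙ᵀg=14.692305  c=𝟙ᵀh=110.408639  D=ac−b²=24.099875
λ₁=(c·0.149−b)/D = (110.408639·0.149−14.692305)/24.099875 = 0.072971
λ₂=(a−b·0.149)/D = (2.173414−14.692305·0.149)/24.099875 = -0.000653
w* = 0.072971·g + -0.000653·h:
  w_0 = 0.072971·2.4826 + -0.000653·16.3265 = 0.1705  (Xerox)
  w_1 = 0.072971·0.7455 + -0.000653·15.9719 = 0.0440  (Kellogg)
  w_2 = 0.072971·2.6334 + -0.000653·15.1868 = 0.1822  (JPMorgan)
  w_3 = 0.072971·4.6190 + -0.000653·31.3826 = 0.3166  (Disney)
  w_4 = 0.072971·3.1339 + -0.000653·19.1427 = 0.2162  (Lockheed)
  w_5 = 0.072971·1.0780 + -0.000653·12.3982 = 0.0706  (Alcoa)
Σw_i=1.0000  μᵀw=0.1490
σ²=wᵀΣw=λ₁·μ_p+λ₂ = 0.072971·0.149 + -0.000653 = 0.010220 ≈ 0.0102

0.1705


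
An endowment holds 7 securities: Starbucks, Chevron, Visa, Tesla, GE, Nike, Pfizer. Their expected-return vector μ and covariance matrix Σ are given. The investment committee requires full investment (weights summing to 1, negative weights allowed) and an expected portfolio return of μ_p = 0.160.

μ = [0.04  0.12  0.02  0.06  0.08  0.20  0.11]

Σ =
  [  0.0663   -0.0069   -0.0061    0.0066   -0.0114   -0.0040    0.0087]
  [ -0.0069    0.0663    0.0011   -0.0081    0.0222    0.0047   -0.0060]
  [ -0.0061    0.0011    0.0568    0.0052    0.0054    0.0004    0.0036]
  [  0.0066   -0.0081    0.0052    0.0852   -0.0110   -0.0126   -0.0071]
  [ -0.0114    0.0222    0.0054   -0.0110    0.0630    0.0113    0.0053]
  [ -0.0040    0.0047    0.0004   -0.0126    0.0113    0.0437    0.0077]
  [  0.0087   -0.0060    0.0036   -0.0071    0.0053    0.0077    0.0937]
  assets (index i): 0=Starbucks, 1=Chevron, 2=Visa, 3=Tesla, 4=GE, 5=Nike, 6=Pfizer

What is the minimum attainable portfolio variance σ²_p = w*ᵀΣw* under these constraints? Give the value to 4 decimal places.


g=Σ⁻¹μ = [0.8304  1.7955  0.1563  1.5932  0.1271  4.7205  0.9314]
h=Σ⁻¹𝟙 = [18.6700  14.1626  16.1595  16.1684  10.8383  23.3857  7.9152]
a=μᵀg=1.404124  b=𝟙ᵀg=10.154471  c=𝟙ᵀh=107.299543  D=ac−b²=47.548559
λ₁=(c·0.160−b)/D = (107.299543·0.160−10.154471)/47.548559 = 0.147501
λ₂=(a−b·0.160)/D = (1.404124−10.154471·0.160)/47.548559 = -0.004639
w* = 0.147501·g + -0.004639·h:
  w_0 = 0.147501·0.8304 + -0.004639·18.6700 = 0.0359  (Starbucks)
  w_1 = 0.147501·1.7955 + -0.004639·14.1626 = 0.1991  (Chevron)
  w_2 = 0.147501·0.1563 + -0.004639·16.1595 = -0.0519  (Visa)
  w_3 = 0.147501·1.5932 + -0.004639·16.1684 = 0.1600  (Tesla)
  w_4 = 0.147501·0.1271 + -0.004639·10.8383 = -0.0315  (GE)
  w_5 = 0.147501·4.7205 + -0.004639·23.3857 = 0.5878  (Nike)
  w_6 = 0.147501·0.9314 + -0.004639·7.9152 = 0.1007  (Pfizer)
Σw_i=1.0000  μᵀw=0.1600
σ²=wᵀΣw=λ₁·μ_p+λ₂ = 0.147501·0.160 + -0.004639 = 0.018961 ≈ 0.0190

0.0190


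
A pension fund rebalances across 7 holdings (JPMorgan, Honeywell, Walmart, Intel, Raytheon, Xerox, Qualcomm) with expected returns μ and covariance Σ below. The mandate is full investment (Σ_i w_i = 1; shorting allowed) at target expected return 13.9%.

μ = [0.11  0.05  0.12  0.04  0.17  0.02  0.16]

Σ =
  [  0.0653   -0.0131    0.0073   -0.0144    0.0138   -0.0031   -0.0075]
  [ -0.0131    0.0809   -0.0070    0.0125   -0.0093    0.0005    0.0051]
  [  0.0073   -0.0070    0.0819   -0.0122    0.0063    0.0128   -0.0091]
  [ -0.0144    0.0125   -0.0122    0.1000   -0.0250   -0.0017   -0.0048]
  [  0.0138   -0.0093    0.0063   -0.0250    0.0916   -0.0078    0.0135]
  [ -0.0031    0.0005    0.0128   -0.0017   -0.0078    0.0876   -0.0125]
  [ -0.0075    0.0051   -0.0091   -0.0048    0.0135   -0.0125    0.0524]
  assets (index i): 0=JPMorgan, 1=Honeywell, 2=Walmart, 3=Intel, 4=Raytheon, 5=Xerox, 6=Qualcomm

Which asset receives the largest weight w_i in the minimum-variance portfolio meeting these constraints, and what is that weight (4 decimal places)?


Qualcomm (0.4093)

x=Σ⁻¹μ = [2.0904  0.8367  1.7202  1.3403  1.4179  0.6969  3.4937]
y=Σ⁻¹𝟙 = [21.8520  13.9013  13.7283  17.1389  10.2533  15.0242  25.7552]
a=μᵀx=1.345781  b=𝟙ᵀx=11.596105  c=𝟙ᵀy=117.653101  D=ac−b²=23.865618
λ₁=(c·0.139−b)/D = (117.653101·0.139−11.596105)/23.865618 = 0.199353
λ₂=(a−b·0.139)/D = (1.345781−11.596105·0.139)/23.865618 = -0.011149
w* = 0.199353·x + -0.011149·y:
  w_0 = 0.199353·2.0904 + -0.011149·21.8520 = 0.1731  (JPMorgan)
  w_1 = 0.199353·0.8367 + -0.011149·13.9013 = 0.0118  (Honeywell)
  w_2 = 0.199353·1.7202 + -0.011149·13.7283 = 0.1899  (Walmart)
  w_3 = 0.199353·1.3403 + -0.011149·17.1389 = 0.0761  (Intel)
  w_4 = 0.199353·1.4179 + -0.011149·10.2533 = 0.1683  (Raytheon)
  w_5 = 0.199353·0.6969 + -0.011149·15.0242 = -0.0286  (Xerox)
  w_6 = 0.199353·3.4937 + -0.011149·25.7552 = 0.4093  (Qualcomm)
Σw_i=1.0000  μᵀw=0.1390
σ²=wᵀΣw=λ₁·μ_p+λ₂ = 0.199353·0.139 + -0.011149 = 0.016561 ≈ 0.0166


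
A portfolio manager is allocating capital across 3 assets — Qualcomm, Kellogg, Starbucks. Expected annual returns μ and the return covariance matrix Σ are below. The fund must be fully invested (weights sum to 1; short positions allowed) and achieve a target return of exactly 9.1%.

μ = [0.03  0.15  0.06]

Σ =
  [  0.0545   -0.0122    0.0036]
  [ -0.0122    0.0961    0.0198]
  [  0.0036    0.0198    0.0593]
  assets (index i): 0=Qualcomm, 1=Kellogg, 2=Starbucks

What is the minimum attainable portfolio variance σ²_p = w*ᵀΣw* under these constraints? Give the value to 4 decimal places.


0.0292

g=Σ⁻¹μ = [0.8766  1.5836  0.4298]
h=Σ⁻¹𝟙 = [19.8768  10.4202  12.1775]
a=μᵀg=0.289626  b=𝟙ᵀg=2.889987  c=𝟙ᵀh=42.474523  D=ac−b²=3.949695
λ₁=(c·0.091−b)/D = (42.474523·0.091−2.889987)/3.949695 = 0.246904
λ₂=(a−b·0.091)/D = (0.289626−2.889987·0.091)/3.949695 = 0.006744
w* = 0.246904·g + 0.006744·h:
  w_0 = 0.246904·0.8766 + 0.006744·19.8768 = 0.3505  (Qualcomm)
  w_1 = 0.246904·1.5836 + 0.006744·10.4202 = 0.4613  (Kellogg)
  w_2 = 0.246904·0.4298 + 0.006744·12.1775 = 0.1883  (Starbucks)
Σw_i=1.0000  μᵀw=0.0910
σ²=wᵀΣw=λ₁·μ_p+λ₂ = 0.246904·0.091 + 0.006744 = 0.029212 ≈ 0.0292


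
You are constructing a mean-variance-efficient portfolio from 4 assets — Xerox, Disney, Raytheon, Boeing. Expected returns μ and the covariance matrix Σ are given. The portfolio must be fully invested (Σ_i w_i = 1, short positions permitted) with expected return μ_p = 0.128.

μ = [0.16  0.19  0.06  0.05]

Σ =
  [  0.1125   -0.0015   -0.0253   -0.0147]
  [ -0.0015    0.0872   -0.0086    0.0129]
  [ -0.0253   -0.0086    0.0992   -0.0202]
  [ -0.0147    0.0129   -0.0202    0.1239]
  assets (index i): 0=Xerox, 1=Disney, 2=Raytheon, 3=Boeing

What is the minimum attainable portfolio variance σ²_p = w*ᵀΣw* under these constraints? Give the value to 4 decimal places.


p=Σ⁻¹μ = [1.8469  2.2574  1.3969  0.6154]
q=Σ⁻¹𝟙 = [14.3653  11.7212  17.0693  11.3379]
a=μᵀp=0.838987  b=𝟙ᵀp=6.116526  c=𝟙ᵀq=54.493671  D=ac−b²=8.307575
λ₁=(c·0.128−b)/D = (54.493671·0.128−6.116526)/8.307575 = 0.103359
λ₂=(a−b·0.128)/D = (0.838987−6.116526·0.128)/8.307575 = 0.006749
w* = 0.103359·p + 0.006749·q:
  w_0 = 0.103359·1.8469 + 0.006749·14.3653 = 0.2878  (Xerox)
  w_1 = 0.103359·2.2574 + 0.006749·11.7212 = 0.3124  (Disney)
  w_2 = 0.103359·1.3969 + 0.006749·17.0693 = 0.2596  (Raytheon)
  w_3 = 0.103359·0.6154 + 0.006749·11.3379 = 0.1401  (Boeing)
Σw_i=1.0000  μᵀw=0.1280
σ²=wᵀΣw=λ₁·μ_p+λ₂ = 0.103359·0.128 + 0.006749 = 0.019979 ≈ 0.0200

0.0200


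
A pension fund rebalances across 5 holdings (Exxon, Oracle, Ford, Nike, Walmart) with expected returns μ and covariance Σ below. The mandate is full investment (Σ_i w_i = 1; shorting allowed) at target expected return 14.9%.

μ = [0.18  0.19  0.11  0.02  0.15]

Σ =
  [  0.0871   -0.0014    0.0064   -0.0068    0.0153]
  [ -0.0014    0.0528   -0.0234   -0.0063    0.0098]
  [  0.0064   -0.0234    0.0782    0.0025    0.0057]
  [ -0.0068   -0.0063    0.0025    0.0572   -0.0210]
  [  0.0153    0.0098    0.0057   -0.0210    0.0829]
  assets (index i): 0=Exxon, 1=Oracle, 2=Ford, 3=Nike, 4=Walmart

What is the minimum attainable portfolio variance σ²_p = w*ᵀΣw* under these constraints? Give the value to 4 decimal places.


0.0130

g=Σ⁻¹μ = [1.8739  4.7429  2.5500  1.3787  1.0768]
h=Σ⁻¹𝟙 = [10.4477  28.3334  18.7288  25.4078  11.9336]
a=μᵀg=1.708050  b=𝟙ᵀg=11.622284  c=𝟙ᵀh=94.851261  D=ac−b²=26.933213
λ₁=(c·0.149−b)/D = (94.851261·0.149−11.622284)/26.933213 = 0.093214
λ₂=(a−b·0.149)/D = (1.708050−11.622284·0.149)/26.933213 = -0.000879
w* = 0.093214·g + -0.000879·h:
  w_0 = 0.093214·1.8739 + -0.000879·10.4477 = 0.1655  (Exxon)
  w_1 = 0.093214·4.7429 + -0.000879·28.3334 = 0.4172  (Oracle)
  w_2 = 0.093214·2.5500 + -0.000879·18.7288 = 0.2212  (Ford)
  w_3 = 0.093214·1.3787 + -0.000879·25.4078 = 0.1062  (Nike)
  w_4 = 0.093214·1.0768 + -0.000879·11.9336 = 0.0899  (Walmart)
Σw_i=1.0000  μᵀw=0.1490
σ²=wᵀΣw=λ₁·μ_p+λ₂ = 0.093214·0.149 + -0.000879 = 0.013010 ≈ 0.0130


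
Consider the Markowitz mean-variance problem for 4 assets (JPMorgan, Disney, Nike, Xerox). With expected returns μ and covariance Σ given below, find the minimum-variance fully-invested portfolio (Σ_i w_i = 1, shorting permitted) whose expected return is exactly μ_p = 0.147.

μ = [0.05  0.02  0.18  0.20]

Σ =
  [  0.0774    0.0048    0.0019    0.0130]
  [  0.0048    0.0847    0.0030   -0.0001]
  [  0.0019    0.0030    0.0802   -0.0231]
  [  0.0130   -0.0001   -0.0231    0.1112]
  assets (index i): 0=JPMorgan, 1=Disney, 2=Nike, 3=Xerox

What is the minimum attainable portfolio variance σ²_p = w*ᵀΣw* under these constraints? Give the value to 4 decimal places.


0.0236

u=Σ⁻¹μ = [0.1656  0.1260  2.9232  2.3866]
v=Σ⁻¹𝟙 = [10.0500  10.7191  14.9807  10.9395]
a=μᵀu=1.014278  b=𝟙ᵀu=5.601312  c=𝟙ᵀv=46.689369  D=ac−b²=15.981290
λ₁=(c·0.147−b)/D = (46.689369·0.147−5.601312)/15.981290 = 0.078969
λ₂=(a−b·0.147)/D = (1.014278−5.601312·0.147)/15.981290 = 0.011944
w* = 0.078969·u + 0.011944·v:
  w_0 = 0.078969·0.1656 + 0.011944·10.0500 = 0.1331  (JPMorgan)
  w_1 = 0.078969·0.1260 + 0.011944·10.7191 = 0.1380  (Disney)
  w_2 = 0.078969·2.9232 + 0.011944·14.9807 = 0.4098  (Nike)
  w_3 = 0.078969·2.3866 + 0.011944·10.9395 = 0.3191  (Xerox)
Σw_i=1.0000  μᵀw=0.1470
σ²=wᵀΣw=λ₁·μ_p+λ₂ = 0.078969·0.147 + 0.011944 = 0.023553 ≈ 0.0236


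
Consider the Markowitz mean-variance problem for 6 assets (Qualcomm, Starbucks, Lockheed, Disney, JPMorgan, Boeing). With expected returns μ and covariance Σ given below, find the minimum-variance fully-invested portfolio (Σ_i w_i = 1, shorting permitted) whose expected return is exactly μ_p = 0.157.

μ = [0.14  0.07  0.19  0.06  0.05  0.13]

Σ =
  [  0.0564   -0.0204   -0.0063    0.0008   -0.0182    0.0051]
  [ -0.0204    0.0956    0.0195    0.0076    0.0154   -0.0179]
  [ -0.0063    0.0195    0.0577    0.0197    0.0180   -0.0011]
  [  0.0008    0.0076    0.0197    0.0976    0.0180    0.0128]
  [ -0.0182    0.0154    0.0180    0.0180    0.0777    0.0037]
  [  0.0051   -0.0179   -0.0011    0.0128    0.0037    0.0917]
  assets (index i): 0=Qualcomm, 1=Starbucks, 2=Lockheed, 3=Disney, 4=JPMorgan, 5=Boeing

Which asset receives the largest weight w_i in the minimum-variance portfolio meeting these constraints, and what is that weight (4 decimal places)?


Lockheed (0.4275)

u=Σ⁻¹μ = [3.2302  0.9828  3.3517  -0.4483  0.4607  1.5140]
v=Σ⁻¹𝟙 = [26.9889  13.8438  10.8479  2.9277  12.7179  11.3148]
a=μᵀu=1.350805  b=𝟙ᵀu=9.091088  c=𝟙ᵀv=78.640907  D=ac−b²=23.580657
λ₁=(c·0.157−b)/D = (78.640907·0.157−9.091088)/23.580657 = 0.138060
λ₂=(a−b·0.157)/D = (1.350805−9.091088·0.157)/23.580657 = -0.003244
w* = 0.138060·u + -0.003244·v:
  w_0 = 0.138060·3.2302 + -0.003244·26.9889 = 0.3584  (Qualcomm)
  w_1 = 0.138060·0.9828 + -0.003244·13.8438 = 0.0908  (Starbucks)
  w_2 = 0.138060·3.3517 + -0.003244·10.8479 = 0.4275  (Lockheed)
  w_3 = 0.138060·-0.4483 + -0.003244·2.9277 = -0.0714  (Disney)
  w_4 = 0.138060·0.4607 + -0.003244·12.7179 = 0.0223  (JPMorgan)
  w_5 = 0.138060·1.5140 + -0.003244·11.3148 = 0.1723  (Boeing)
Σw_i=1.0000  μᵀw=0.1570
σ²=wᵀΣw=λ₁·μ_p+λ₂ = 0.138060·0.157 + -0.003244 = 0.018431 ≈ 0.0184


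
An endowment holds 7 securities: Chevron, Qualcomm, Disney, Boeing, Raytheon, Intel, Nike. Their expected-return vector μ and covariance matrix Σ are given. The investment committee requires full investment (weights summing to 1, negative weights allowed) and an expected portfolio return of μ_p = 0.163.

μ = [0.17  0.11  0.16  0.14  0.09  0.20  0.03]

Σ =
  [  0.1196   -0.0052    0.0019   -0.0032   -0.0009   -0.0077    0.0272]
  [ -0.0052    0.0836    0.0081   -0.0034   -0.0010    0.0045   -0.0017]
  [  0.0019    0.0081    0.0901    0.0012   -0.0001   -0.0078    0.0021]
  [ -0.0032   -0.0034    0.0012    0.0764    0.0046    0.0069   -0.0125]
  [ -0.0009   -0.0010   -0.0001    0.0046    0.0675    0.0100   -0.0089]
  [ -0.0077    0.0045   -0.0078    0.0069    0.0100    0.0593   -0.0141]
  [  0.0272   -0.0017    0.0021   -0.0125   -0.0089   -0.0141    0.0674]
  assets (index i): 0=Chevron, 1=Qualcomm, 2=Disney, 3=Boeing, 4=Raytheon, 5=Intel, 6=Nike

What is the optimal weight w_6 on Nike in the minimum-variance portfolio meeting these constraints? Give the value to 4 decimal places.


x=Σ⁻¹μ = [1.4991  1.1280  1.9120  1.6994  0.8507  3.6288  0.9956]
y=Σ⁻¹𝟙 = [5.6183  11.4094  10.9406  14.5353  14.0295  19.1175  21.0640]
a=μᵀx=1.754959  b=𝟙ᵀx=11.713663  c=𝟙ᵀy=96.714636  D=ac−b²=32.520360
λ₁=(c·0.163−b)/D = (96.714636·0.163−11.713663)/32.520360 = 0.124563
λ₂=(a−b·0.163)/D = (1.754959−11.713663·0.163)/32.520360 = -0.004747
w* = 0.124563·x + -0.004747·y:
  w_0 = 0.124563·1.4991 + -0.004747·5.6183 = 0.1601  (Chevron)
  w_1 = 0.124563·1.1280 + -0.004747·11.4094 = 0.0863  (Qualcomm)
  w_2 = 0.124563·1.9120 + -0.004747·10.9406 = 0.1862  (Disney)
  w_3 = 0.124563·1.6994 + -0.004747·14.5353 = 0.1427  (Boeing)
  w_4 = 0.124563·0.8507 + -0.004747·14.0295 = 0.0394  (Raytheon)
  w_5 = 0.124563·3.6288 + -0.004747·19.1175 = 0.3613  (Intel)
  w_6 = 0.124563·0.9956 + -0.004747·21.0640 = 0.0240  (Nike)
Σw_i=1.0000  μᵀw=0.1630
σ²=wᵀΣw=λ₁·μ_p+λ₂ = 0.124563·0.163 + -0.004747 = 0.015557 ≈ 0.0156

0.0240
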